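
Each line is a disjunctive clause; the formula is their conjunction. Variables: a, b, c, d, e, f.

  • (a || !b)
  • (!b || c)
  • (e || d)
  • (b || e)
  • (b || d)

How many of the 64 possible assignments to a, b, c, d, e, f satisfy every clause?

14

Case analysis on b and d:
  b=T, d=T: remaining (a,c,e,f) ∈ {(T,T,F,F); (T,T,F,T); (T,T,T,F); (T,T,T,T)} — 4.
  b=T, d=F: remaining (a,c,e,f) ∈ {(T,T,T,F); (T,T,T,T)} — 2.
  b=F, d=T: forces e=T; a, c, f free → 2^3 = 8.
  b=F, d=F: a clause becomes empty — 0.
Total: 4 + 2 + 8 + 0 = 14.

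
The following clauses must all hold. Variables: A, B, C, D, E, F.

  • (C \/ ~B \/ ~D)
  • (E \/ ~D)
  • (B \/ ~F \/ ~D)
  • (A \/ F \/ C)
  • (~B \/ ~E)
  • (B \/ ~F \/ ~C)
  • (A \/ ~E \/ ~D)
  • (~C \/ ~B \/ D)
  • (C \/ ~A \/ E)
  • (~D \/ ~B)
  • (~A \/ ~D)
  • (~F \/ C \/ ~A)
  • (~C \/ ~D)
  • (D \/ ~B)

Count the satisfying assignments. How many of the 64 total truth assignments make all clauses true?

7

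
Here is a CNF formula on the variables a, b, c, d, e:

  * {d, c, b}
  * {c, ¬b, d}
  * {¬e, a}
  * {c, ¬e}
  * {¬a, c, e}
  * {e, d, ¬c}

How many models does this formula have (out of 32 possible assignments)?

10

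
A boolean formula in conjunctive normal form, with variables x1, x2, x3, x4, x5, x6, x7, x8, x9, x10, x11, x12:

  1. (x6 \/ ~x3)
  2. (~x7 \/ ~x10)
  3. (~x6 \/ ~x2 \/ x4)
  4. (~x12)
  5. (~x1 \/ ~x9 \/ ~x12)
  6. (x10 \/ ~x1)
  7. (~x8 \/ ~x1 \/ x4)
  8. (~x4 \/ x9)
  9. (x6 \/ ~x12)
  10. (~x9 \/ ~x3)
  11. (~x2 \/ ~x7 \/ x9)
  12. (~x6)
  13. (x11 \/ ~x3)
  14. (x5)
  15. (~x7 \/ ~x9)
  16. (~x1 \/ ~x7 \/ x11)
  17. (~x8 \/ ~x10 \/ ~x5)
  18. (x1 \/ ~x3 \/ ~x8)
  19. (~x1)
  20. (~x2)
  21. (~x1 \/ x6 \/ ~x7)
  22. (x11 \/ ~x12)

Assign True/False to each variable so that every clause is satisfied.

x1=False, x2=False, x3=False, x4=False, x5=True, x6=False, x7=False, x8=False, x9=False, x10=False, x11=True, x12=False

Check each clause:
  1. (~x3 \/ x6) — ~x3 is true.
  2. (~x10 \/ ~x7) — ~x7 is true.
  3. (~x6 \/ x4 \/ ~x2) — ~x6 is true.
  4. (~x12) — ~x12 is true.
  5. (~x9 \/ ~x12 \/ ~x1) — ~x12 is true.
  6. (x10 \/ ~x1) — ~x1 is true.
  7. (~x1 \/ x4 \/ ~x8) — ~x8 is true.
  8. (~x4 \/ x9) — ~x4 is true.
  9. (~x12 \/ x6) — ~x12 is true.
  10. (~x3 \/ ~x9) — ~x3 is true.
  11. (~x2 \/ ~x7 \/ x9) — ~x7 is true.
  12. (~x6) — ~x6 is true.
  13. (x11 \/ ~x3) — x11 is true.
  14. (x5) — x5 is true.
  15. (~x9 \/ ~x7) — ~x7 is true.
  16. (x11 \/ ~x1 \/ ~x7) — ~x7 is true.
  17. (~x10 \/ ~x8 \/ ~x5) — ~x8 is true.
  18. (x1 \/ ~x8 \/ ~x3) — ~x8 is true.
  19. (~x1) — ~x1 is true.
  20. (~x2) — ~x2 is true.
  21. (~x7 \/ ~x1 \/ x6) — ~x7 is true.
  22. (x11 \/ ~x12) — x11 is true.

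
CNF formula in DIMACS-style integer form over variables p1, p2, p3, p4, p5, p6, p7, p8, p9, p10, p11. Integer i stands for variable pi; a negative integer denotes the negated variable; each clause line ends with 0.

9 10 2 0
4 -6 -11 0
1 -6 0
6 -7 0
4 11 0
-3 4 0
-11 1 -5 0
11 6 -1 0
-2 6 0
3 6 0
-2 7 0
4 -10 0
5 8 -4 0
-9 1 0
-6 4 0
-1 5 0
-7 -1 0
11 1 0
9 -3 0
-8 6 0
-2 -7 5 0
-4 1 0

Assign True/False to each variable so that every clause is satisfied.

p1=T, p2=F, p3=F, p4=T, p5=T, p6=T, p7=F, p8=F, p9=T, p10=T, p11=T

Branch on p1: take p1 = True.
  then p5 is forced to True.
  then p7 is forced to False.
  then p2 is forced to False.
Try p3 = False.
  then p6 is forced to True.
  then p4 is forced to True.
For the remaining variables, p8 = False, p9 = True, p10 = True, p11 = True works.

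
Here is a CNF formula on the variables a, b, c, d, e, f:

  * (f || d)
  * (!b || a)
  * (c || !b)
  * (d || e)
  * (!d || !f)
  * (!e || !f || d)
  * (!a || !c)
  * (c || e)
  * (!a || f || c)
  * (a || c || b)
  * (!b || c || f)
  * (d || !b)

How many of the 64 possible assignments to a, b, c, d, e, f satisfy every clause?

2

Satisfying assignments:
  a=F b=F c=T d=T e=F f=F
  a=F b=F c=T d=T e=T f=F
That's 2 in total.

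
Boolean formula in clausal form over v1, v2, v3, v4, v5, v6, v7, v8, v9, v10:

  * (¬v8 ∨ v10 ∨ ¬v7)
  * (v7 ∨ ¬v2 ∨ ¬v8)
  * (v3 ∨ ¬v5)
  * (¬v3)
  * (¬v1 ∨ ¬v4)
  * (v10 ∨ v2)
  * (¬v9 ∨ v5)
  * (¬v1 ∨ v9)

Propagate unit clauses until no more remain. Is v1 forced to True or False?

False

(¬v3) stands alone — v3 = False.
In (¬v5 ∨ v3), v3 is now false; ¬v5 must hold, so v5 = False.
(¬v9 ∨ v5): since v5 = False, the clause reduces to (¬v9). v9 = False.
(¬v1 ∨ v9): since v9 = False, the clause reduces to (¬v1). v1 = False.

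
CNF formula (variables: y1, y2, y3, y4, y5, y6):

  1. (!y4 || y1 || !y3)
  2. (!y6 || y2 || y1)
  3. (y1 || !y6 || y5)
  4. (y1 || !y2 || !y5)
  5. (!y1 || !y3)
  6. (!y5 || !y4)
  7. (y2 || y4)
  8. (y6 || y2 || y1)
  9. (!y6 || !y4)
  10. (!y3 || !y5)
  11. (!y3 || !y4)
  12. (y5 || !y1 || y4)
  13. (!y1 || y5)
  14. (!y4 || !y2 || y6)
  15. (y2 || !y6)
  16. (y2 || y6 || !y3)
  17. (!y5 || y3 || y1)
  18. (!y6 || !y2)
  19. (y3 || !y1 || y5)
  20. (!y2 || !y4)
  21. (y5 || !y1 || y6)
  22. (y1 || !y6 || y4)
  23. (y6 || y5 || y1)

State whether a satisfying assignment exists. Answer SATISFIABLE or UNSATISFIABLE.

Set y1 = True and propagate.
  then y3 is forced to False.
  then y5 is forced to True.
  then y4 is forced to False.
  then y2 is forced to True.
  then y6 is forced to False.
Every clause has at least one true literal under this assignment.
So y1 = T  y2 = T  y3 = F  y4 = F  y5 = T  y6 = F is a satisfying assignment.

SATISFIABLE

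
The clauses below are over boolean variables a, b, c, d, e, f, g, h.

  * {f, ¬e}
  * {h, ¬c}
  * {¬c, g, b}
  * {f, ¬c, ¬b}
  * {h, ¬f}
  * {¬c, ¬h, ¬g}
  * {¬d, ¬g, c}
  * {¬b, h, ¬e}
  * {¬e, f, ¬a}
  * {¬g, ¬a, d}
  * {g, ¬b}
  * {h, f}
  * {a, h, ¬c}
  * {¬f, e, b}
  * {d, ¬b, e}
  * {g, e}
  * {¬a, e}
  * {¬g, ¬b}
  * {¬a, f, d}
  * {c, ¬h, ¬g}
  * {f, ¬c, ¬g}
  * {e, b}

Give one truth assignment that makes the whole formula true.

Branch on a: take a = False.
The remaining clauses are satisfied by b = False, c = False, d = False, e = True, f = True, g = False, h = True.
Every clause has at least one true literal under this assignment.

a=F  b=F  c=F  d=F  e=T  f=T  g=F  h=T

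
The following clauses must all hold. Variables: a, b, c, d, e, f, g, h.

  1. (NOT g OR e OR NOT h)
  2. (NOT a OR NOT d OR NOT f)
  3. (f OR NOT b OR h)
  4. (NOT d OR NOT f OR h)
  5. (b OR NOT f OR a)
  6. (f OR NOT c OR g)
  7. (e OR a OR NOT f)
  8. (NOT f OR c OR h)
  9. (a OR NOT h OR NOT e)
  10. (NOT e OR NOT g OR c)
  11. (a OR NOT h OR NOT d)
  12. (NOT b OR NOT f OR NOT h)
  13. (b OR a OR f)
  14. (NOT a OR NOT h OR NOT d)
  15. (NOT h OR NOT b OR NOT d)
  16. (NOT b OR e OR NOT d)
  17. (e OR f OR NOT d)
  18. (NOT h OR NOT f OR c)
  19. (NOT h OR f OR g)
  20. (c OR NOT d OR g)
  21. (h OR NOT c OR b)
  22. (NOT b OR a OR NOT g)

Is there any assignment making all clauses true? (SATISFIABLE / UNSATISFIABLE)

d occurs only negated in the remaining clauses — set d = False.
Try a = True.
Set b = False and propagate.
The remaining clauses are satisfied by c = True, e = True, f = False, g = True, h = True.
Every clause has at least one true literal under this assignment.
So a=True, b=False, c=True, d=False, e=True, f=False, g=True, h=True is a satisfying assignment.

SATISFIABLE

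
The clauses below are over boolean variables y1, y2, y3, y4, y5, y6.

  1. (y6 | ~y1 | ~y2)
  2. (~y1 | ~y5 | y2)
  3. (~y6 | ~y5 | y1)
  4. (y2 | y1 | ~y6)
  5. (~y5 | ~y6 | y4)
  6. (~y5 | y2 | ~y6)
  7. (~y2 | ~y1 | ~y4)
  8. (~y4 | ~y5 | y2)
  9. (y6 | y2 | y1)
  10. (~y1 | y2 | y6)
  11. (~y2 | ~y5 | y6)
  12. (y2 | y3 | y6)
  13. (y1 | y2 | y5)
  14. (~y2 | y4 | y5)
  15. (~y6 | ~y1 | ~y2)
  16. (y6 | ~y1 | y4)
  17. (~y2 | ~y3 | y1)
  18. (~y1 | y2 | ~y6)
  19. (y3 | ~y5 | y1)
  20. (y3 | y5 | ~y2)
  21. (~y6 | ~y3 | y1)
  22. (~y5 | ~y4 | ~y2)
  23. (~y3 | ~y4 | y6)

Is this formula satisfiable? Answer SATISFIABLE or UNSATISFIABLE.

y2 = True:
  y1 = True:
    propagation gives y6=True; an empty clause results — contradiction.
  y1 = False:
    propagation gives y3=False, y5=False; an empty clause results — contradiction.
y2 = False:
  y6 = True:
    propagation gives y1=True; an empty clause results — contradiction.
  y6 = False:
    propagation gives y1=True; an empty clause results — contradiction.
Every branch closes, so no satisfying assignment exists.

UNSATISFIABLE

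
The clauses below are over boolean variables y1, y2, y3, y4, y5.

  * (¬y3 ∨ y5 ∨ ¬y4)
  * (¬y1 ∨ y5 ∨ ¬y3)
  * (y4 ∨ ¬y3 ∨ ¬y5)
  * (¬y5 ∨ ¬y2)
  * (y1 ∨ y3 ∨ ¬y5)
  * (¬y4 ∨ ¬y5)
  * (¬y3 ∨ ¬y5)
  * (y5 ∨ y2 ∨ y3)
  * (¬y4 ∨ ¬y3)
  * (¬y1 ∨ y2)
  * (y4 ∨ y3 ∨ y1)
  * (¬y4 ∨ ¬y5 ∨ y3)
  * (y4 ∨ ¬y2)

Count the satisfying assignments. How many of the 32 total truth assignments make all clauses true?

3

The models are:
  y1=0 y2=0 y3=1 y4=0 y5=0
  y1=0 y2=1 y3=0 y4=1 y5=0
  y1=1 y2=1 y3=0 y4=1 y5=0
Count: 3.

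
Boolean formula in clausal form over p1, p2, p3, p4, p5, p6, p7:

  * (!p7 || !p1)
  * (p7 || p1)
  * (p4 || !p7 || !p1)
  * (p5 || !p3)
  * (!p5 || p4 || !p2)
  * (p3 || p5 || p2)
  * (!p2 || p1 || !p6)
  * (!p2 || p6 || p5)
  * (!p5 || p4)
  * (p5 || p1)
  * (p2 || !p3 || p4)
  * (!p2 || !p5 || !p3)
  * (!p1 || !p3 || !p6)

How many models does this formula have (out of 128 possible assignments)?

12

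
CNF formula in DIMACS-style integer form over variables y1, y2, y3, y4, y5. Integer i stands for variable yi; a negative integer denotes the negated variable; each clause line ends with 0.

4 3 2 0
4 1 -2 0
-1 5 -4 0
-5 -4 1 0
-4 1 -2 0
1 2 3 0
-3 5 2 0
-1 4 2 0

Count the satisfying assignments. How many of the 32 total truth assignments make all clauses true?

9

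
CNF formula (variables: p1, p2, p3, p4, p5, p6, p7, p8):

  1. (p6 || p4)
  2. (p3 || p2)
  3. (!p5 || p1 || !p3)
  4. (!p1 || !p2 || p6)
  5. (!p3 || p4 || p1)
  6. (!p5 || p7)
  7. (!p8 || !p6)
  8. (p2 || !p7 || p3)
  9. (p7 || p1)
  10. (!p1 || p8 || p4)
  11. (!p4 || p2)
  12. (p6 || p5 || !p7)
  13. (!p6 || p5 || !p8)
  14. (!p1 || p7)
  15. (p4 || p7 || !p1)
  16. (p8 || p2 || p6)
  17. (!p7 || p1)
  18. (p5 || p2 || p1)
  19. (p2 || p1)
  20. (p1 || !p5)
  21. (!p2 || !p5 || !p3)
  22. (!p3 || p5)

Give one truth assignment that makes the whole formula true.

p1=True, p2=True, p3=False, p4=True, p5=True, p6=True, p7=True, p8=False

Try p1 = True.
  then p7 is forced to True.
The remaining clauses are satisfied by p2 = True, p3 = False, p4 = True, p5 = True, p6 = True, p8 = False.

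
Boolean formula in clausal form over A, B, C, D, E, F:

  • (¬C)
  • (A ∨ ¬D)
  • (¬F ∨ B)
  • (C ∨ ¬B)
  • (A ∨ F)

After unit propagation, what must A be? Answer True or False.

True

Unit clause (¬C) sets C = False.
In (¬B ∨ C), C is now false; ¬B must hold, so B = False.
In (¬F ∨ B), B is now false; ¬F must hold, so F = False.
(A ∨ F) with F = False leaves only A, so A = True.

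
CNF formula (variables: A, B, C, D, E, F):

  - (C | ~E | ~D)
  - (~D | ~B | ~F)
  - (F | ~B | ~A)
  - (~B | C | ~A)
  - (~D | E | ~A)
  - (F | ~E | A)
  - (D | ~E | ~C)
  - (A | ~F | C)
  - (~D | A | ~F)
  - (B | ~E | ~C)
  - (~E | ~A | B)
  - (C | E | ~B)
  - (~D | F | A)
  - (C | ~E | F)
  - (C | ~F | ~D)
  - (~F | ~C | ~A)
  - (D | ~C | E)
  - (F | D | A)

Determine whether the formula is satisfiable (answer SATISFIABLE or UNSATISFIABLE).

SATISFIABLE

Try A = True.
For the remaining variables, B = False, C = False, D = False, E = False, F = True works.
Every clause has at least one true literal under this assignment.
So A=True, B=False, C=False, D=False, E=False, F=True is a satisfying assignment.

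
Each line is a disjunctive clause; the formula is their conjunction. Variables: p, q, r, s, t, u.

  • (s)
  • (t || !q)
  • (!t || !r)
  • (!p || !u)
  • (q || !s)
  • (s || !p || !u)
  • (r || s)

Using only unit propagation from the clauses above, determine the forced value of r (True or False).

False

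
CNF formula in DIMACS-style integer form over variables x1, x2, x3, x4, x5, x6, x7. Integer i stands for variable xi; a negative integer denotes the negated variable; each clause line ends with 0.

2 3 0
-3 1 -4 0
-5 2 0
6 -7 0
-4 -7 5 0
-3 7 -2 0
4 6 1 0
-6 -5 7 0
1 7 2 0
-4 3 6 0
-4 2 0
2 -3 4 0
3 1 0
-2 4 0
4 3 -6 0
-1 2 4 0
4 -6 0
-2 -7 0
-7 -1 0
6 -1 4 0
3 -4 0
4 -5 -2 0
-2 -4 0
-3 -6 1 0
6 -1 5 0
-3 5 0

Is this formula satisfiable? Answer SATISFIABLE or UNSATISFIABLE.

x4 = True:
  propagation gives x2=True; an empty clause results — contradiction.
x4 = False:
  propagation gives x2=False, x3=True; an empty clause results — contradiction.
Every branch closes, so no satisfying assignment exists.

UNSATISFIABLE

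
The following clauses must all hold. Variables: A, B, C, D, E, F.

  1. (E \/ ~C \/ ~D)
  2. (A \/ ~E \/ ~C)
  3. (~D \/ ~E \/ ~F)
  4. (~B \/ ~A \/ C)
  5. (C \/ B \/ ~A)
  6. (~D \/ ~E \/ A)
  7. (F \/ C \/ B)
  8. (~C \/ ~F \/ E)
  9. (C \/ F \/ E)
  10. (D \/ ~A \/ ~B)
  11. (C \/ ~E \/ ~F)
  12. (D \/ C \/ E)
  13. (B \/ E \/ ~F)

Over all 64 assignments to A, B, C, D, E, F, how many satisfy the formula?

9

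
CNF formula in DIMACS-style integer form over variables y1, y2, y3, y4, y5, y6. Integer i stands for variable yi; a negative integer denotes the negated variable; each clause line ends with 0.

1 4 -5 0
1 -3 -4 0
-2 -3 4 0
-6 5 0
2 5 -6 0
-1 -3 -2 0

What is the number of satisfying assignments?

Case analysis on y1 and y2:
  y1=1, y2=1: y4 free; 3 ways for (y3,y5,y6) × 2^1 = 6.
  y1=1, y2=0: y3, y4 free; 3 ways for (y5,y6) × 2^2 = 12.
  y1=0, y2=1: remaining (y3,y4,y5,y6) ∈ {(0,0,0,0); (0,1,0,0); (0,1,1,0); (0,1,1,1)} — 4.
  y1=0, y2=0: 5 of the 16 assignments to (y3,y4,y5,y6) work.
Total: 6 + 12 + 4 + 5 = 27.

27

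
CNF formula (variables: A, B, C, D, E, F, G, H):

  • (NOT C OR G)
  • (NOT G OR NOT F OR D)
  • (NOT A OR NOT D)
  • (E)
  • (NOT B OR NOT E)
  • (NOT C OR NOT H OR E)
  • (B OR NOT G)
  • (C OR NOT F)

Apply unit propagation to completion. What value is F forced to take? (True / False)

False

Unit clause (E) sets E = True.
In (NOT B OR NOT E), NOT E is now false; NOT B must hold, so B = False.
In (B OR NOT G), B is now false; NOT G must hold, so G = False.
From (NOT C OR G) and G = False: C = False.
In (NOT F OR C), C is now false; NOT F must hold, so F = False.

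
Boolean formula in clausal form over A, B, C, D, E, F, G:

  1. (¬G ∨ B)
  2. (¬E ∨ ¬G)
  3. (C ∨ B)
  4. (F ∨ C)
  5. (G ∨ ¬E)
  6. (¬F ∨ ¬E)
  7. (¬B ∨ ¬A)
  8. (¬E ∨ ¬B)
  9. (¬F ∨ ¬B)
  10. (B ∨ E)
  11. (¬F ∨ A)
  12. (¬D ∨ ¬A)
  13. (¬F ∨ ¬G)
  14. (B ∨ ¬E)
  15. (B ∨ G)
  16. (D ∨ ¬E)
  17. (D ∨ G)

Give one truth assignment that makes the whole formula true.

A = False, B = True, C = True, D = True, E = False, F = False, G = True

Check each clause:
  1. (¬G ∨ B) — B is true.
  2. (¬E ∨ ¬G) — ¬E is true.
  3. (B ∨ C) — B is true.
  4. (C ∨ F) — C is true.
  5. (G ∨ ¬E) — ¬E is true.
  6. (¬F ∨ ¬E) — ¬F is true.
  7. (¬B ∨ ¬A) — ¬A is true.
  8. (¬E ∨ ¬B) — ¬E is true.
  9. (¬B ∨ ¬F) — ¬F is true.
  10. (B ∨ E) — B is true.
  11. (A ∨ ¬F) — ¬F is true.
  12. (¬D ∨ ¬A) — ¬A is true.
  13. (¬G ∨ ¬F) — ¬F is true.
  14. (B ∨ ¬E) — B is true.
  15. (B ∨ G) — B is true.
  16. (¬E ∨ D) — ¬E is true.
  17. (G ∨ D) — D is true.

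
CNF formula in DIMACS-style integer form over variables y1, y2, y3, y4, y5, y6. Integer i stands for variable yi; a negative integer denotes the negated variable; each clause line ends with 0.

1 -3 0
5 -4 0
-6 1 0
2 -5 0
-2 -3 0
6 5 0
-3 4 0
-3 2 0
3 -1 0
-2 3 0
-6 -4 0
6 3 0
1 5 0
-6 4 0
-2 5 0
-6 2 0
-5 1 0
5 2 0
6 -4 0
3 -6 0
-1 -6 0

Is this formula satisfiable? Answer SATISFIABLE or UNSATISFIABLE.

y6 = True:
  propagation gives y1=True; an empty clause results — contradiction.
y6 = False:
  propagation gives y5=True, y2=True, y3=False; an empty clause results — contradiction.
Every branch closes, so no satisfying assignment exists.

UNSATISFIABLE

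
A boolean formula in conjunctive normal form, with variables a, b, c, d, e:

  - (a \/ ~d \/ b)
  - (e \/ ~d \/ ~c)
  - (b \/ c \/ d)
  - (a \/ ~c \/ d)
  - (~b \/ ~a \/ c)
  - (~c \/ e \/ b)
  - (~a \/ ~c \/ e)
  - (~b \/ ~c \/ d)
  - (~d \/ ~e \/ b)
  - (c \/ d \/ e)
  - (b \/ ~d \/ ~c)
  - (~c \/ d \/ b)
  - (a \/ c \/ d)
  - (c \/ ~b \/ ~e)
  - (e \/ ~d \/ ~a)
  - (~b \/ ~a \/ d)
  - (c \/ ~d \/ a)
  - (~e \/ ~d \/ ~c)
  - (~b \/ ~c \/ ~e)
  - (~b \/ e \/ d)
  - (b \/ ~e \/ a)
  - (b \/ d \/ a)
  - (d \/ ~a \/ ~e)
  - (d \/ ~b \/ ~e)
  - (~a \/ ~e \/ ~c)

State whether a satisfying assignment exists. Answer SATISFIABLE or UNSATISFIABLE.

d = True:
  c = True:
    propagation gives e=True; an empty clause results — contradiction.
  c = False:
    propagation gives a=True, b=False, e=False; an empty clause results — contradiction.
d = False:
  b = True:
    propagation gives c=False, a=False; an empty clause results — contradiction.
  b = False:
    propagation gives c=True; an empty clause results — contradiction.
Every branch closes, so no satisfying assignment exists.

UNSATISFIABLE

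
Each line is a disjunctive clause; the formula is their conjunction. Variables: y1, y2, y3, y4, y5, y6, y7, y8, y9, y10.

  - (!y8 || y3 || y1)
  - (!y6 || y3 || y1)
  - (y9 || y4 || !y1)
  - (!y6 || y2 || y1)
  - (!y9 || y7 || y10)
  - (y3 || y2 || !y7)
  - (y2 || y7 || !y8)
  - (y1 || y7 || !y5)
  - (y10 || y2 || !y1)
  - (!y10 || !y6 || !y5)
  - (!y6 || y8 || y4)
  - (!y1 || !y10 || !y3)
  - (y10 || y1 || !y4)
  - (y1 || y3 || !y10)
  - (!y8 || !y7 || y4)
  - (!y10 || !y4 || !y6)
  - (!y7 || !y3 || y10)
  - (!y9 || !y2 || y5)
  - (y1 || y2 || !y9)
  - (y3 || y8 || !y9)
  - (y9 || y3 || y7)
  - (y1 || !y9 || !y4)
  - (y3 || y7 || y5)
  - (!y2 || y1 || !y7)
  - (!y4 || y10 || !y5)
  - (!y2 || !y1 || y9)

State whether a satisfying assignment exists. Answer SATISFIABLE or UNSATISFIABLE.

y6 occurs only negated in the remaining clauses — set y6 = False.
Branch on y1: take y1 = False.
The remaining clauses are satisfied by y2 = False, y3 = True, y4 = False, y5 = False, y7 = False, y8 = False, y9 = False, y10 = True.
So y1 = False  y2 = False  y3 = True  y4 = False  y5 = False  y6 = False  y7 = False  y8 = False  y9 = False  y10 = True is a satisfying assignment.

SATISFIABLE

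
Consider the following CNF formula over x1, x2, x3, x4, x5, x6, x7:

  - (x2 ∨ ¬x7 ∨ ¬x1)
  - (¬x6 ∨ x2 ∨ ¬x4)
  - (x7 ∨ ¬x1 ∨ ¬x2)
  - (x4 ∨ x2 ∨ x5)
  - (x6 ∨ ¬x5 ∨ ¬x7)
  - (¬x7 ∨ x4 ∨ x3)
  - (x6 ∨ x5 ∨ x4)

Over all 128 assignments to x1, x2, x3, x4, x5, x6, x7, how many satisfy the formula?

49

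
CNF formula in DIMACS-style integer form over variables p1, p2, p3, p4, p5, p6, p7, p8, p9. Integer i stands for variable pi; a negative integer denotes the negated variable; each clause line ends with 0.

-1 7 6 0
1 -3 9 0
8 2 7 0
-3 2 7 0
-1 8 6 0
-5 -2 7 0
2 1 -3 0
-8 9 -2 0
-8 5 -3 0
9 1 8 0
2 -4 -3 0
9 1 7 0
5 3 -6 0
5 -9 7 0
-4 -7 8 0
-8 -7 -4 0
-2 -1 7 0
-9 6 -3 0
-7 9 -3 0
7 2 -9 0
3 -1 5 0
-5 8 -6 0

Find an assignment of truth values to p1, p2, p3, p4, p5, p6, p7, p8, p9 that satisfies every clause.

p1=T  p2=F  p3=F  p4=F  p5=T  p6=F  p7=T  p8=T  p9=F

Check each clause:
  1. (p7 | ~p1 | p6) — p7 is true.
  2. (p1 | p9 | ~p3) — ~p3 is true.
  3. (p8 | p7 | p2) — p8 is true.
  4. (p7 | ~p3 | p2) — ~p3 is true.
  5. (~p1 | p8 | p6) — p8 is true.
  6. (~p5 | ~p2 | p7) — ~p2 is true.
  7. (~p3 | p2 | p1) — p1 is true.
  8. (~p2 | ~p8 | p9) — ~p2 is true.
  9. (~p8 | ~p3 | p5) — p5 is true.
  10. (p1 | p9 | p8) — p8 is true.
  11. (~p3 | ~p4 | p2) — ~p4 is true.
  12. (p9 | p7 | p1) — p1 is true.
  13. (~p6 | p3 | p5) — ~p6 is true.
  14. (p5 | p7 | ~p9) — ~p9 is true.
  15. (~p4 | ~p7 | p8) — p8 is true.
  16. (~p7 | ~p8 | ~p4) — ~p4 is true.
  17. (~p2 | ~p1 | p7) — p7 is true.
  18. (~p9 | p6 | ~p3) — ~p3 is true.
  19. (~p3 | ~p7 | p9) — ~p3 is true.
  20. (p7 | ~p9 | p2) — p7 is true.
  21. (p5 | p3 | ~p1) — p5 is true.
  22. (p8 | ~p6 | ~p5) — p8 is true.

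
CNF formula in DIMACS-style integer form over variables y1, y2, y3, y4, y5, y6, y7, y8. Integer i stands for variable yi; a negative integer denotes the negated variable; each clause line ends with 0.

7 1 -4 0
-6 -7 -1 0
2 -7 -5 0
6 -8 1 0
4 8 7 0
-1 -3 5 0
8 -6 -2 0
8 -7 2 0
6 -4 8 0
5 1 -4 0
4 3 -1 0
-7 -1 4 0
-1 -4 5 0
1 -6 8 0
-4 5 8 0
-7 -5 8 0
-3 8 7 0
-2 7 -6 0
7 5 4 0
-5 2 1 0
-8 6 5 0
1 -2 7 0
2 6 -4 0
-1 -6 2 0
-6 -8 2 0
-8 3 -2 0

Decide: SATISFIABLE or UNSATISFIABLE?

SATISFIABLE

Try y1 = True.
Branch on y2: take y2 = True.
Set y3 = True and propagate.
  then y5 is forced to True.
The remaining clauses are satisfied by y4 = True, y6 = False, y7 = False, y8 = True.
So y1=T, y2=T, y3=T, y4=T, y5=T, y6=F, y7=F, y8=T is a satisfying assignment.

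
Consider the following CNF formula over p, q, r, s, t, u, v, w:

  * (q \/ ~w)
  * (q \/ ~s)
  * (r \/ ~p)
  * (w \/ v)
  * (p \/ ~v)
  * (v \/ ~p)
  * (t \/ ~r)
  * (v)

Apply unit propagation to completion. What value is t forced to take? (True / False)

Unit clause (v) sets v = True.
(p \/ ~v) with v = True leaves only p, so p = True.
(~p \/ r) with p = True leaves only r, so r = True.
From (~r \/ t) and r = True: t = True.

True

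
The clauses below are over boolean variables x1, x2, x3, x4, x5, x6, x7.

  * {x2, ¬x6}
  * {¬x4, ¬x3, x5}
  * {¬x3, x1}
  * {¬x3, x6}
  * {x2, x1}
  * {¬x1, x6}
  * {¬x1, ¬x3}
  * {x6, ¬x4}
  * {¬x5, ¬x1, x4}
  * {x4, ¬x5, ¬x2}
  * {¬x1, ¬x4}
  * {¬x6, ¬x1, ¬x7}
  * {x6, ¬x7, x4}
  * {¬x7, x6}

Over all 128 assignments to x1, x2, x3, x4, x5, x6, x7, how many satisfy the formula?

8

Split on x1, then x6.
  x1=T, x6=T: remaining (x2,x3,x4,x5,x7) ∈ {(T,F,F,F,F)} — 1.
  x1=T, x6=F: a clause becomes empty — 0.
  x1=F, x6=T: x7 free; 3 ways for (x2,x3,x4,x5) × 2^1 = 6.
  x1=F, x6=F: remaining (x2,x3,x4,x5,x7) ∈ {(T,F,F,F,F)} — 1.
Total: 1 + 0 + 6 + 1 = 8.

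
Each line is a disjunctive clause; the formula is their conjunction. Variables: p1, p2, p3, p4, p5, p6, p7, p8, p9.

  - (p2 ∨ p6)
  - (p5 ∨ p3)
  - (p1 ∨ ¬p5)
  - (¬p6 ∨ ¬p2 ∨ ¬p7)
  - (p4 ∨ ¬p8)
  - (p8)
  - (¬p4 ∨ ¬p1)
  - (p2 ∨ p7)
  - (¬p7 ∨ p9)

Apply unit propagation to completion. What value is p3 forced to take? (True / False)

(p8) is a unit clause: p8 = True.
(¬p8 ∨ p4): since p8 = True, the clause reduces to (p4). p4 = True.
(¬p1 ∨ ¬p4): since p4 = True, the clause reduces to (¬p1). p1 = False.
(p1 ∨ ¬p5): since p1 = False, the clause reduces to (¬p5). p5 = False.
From (p3 ∨ p5) and p5 = False: p3 = True.

True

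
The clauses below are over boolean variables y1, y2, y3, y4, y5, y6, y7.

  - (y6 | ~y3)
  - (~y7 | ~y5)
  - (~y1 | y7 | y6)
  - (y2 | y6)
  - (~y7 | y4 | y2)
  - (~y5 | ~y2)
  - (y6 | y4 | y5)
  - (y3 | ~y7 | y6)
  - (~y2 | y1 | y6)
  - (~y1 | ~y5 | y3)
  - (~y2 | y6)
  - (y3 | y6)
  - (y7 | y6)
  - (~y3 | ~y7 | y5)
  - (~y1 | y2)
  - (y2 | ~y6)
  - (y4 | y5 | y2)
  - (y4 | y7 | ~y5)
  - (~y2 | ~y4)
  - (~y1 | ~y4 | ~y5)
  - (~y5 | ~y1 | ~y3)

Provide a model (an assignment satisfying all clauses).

y1 = T  y2 = T  y3 = F  y4 = F  y5 = F  y6 = T  y7 = T

Check each clause:
  1. (y6 | ~y3) — ~y3 is true.
  2. (~y5 | ~y7) — ~y5 is true.
  3. (y7 | y6 | ~y1) — y7 is true.
  4. (y2 | y6) — y2 is true.
  5. (y4 | y2 | ~y7) — y2 is true.
  6. (~y2 | ~y5) — ~y5 is true.
  7. (y6 | y4 | y5) — y6 is true.
  8. (y3 | y6 | ~y7) — y6 is true.
  9. (y6 | ~y2 | y1) — y1 is true.
  10. (y3 | ~y5 | ~y1) — ~y5 is true.
  11. (~y2 | y6) — y6 is true.
  12. (y3 | y6) — y6 is true.
  13. (y7 | y6) — y6 is true.
  14. (~y3 | ~y7 | y5) — ~y3 is true.
  15. (~y1 | y2) — y2 is true.
  16. (y2 | ~y6) — y2 is true.
  17. (y5 | y2 | y4) — y2 is true.
  18. (y4 | y7 | ~y5) — ~y5 is true.
  19. (~y2 | ~y4) — ~y4 is true.
  20. (~y4 | ~y5 | ~y1) — ~y5 is true.
  21. (~y1 | ~y5 | ~y3) — ~y5 is true.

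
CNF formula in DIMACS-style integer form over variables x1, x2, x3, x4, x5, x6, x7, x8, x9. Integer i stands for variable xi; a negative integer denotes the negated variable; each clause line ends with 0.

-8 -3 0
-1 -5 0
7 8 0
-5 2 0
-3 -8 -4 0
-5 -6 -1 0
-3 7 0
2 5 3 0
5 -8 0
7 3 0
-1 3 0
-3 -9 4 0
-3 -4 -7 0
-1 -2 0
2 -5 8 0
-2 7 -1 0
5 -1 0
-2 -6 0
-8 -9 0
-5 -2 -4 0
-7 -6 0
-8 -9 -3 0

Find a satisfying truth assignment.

x1 = 0  x2 = 1  x3 = 0  x4 = 0  x5 = 0  x6 = 0  x7 = 1  x8 = 0  x9 = 0

Check each clause:
  1. (!x3 || !x8) — !x8 is true.
  2. (!x1 || !x5) — !x5 is true.
  3. (x7 || x8) — x7 is true.
  4. (!x5 || x2) — x2 is true.
  5. (!x4 || !x8 || !x3) — !x8 is true.
  6. (!x6 || !x1 || !x5) — !x6 is true.
  7. (!x3 || x7) — !x3 is true.
  8. (x2 || x5 || x3) — x2 is true.
  9. (!x8 || x5) — !x8 is true.
  10. (x3 || x7) — x7 is true.
  11. (!x1 || x3) — !x1 is true.
  12. (!x9 || !x3 || x4) — !x3 is true.
  13. (!x7 || !x3 || !x4) — !x4 is true.
  14. (!x1 || !x2) — !x1 is true.
  15. (x2 || x8 || !x5) — x2 is true.
  16. (x7 || !x1 || !x2) — !x1 is true.
  17. (!x1 || x5) — !x1 is true.
  18. (!x6 || !x2) — !x6 is true.
  19. (!x8 || !x9) — !x8 is true.
  20. (!x5 || !x4 || !x2) — !x5 is true.
  21. (!x7 || !x6) — !x6 is true.
  22. (!x9 || !x3 || !x8) — !x8 is true.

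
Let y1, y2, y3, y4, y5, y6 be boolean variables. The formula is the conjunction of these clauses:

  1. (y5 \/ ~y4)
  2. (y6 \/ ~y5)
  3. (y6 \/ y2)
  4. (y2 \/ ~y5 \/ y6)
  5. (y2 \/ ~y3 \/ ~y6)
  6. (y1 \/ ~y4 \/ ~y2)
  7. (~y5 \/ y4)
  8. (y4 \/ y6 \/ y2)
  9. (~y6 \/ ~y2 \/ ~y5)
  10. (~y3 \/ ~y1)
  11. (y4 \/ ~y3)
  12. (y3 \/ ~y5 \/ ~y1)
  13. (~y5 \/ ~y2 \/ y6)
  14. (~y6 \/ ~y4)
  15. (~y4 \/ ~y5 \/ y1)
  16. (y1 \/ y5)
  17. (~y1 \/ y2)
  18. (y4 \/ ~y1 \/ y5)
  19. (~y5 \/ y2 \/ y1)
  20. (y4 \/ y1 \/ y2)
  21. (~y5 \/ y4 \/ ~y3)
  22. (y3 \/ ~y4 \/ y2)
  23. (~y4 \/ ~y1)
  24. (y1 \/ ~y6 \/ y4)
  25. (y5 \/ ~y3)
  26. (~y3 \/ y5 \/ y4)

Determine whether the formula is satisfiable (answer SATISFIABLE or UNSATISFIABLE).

UNSATISFIABLE

y4 = True:
  propagation gives y5=True, y6=True; an empty clause results — contradiction.
y4 = False:
  propagation gives y5=False, y3=False, y1=True; an empty clause results — contradiction.
Every branch closes, so no satisfying assignment exists.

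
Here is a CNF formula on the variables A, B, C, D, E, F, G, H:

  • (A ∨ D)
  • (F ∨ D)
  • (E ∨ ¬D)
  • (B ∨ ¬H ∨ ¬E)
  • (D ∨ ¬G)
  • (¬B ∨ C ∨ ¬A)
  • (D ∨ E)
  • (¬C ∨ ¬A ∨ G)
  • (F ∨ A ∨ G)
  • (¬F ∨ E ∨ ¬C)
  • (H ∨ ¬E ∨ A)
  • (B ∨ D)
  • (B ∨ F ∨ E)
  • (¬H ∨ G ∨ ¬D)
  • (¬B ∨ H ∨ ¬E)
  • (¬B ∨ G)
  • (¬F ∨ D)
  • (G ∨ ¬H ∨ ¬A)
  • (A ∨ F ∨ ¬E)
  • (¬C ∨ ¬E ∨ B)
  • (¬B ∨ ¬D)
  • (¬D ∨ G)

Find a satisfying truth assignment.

Set A = True and propagate.
Try B = False.
  then D is forced to True.
  then E is forced to True.
  then H is forced to False.
  then C is forced to False.
  then G is forced to True.
F is now unconstrained; take F = False.

A = 1, B = 0, C = 0, D = 1, E = 1, F = 0, G = 1, H = 0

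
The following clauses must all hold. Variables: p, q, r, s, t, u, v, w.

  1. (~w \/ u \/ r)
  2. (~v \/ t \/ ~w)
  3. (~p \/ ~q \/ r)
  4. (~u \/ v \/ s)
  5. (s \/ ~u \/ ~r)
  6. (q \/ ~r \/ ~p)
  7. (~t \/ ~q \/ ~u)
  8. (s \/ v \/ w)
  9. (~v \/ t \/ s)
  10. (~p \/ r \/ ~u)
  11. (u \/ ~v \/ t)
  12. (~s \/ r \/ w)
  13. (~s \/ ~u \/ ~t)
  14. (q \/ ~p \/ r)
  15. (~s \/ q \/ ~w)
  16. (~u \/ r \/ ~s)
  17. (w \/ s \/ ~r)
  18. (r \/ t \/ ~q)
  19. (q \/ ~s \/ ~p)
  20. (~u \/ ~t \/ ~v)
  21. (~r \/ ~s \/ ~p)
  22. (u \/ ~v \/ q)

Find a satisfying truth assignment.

p = False  q = True  r = True  s = True  t = True  u = False  v = True  w = False

Pure literal: p appears only negated; assign p = False.
Try q = True.
Try r = True.
For the remaining variables, s = True, t = True, u = False, v = True, w = False works.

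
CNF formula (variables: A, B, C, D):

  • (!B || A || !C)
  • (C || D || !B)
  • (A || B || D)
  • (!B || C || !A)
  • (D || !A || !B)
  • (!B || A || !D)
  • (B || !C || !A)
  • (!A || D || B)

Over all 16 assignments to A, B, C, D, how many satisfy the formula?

4

The models are:
  A=F B=F C=F D=T
  A=F B=F C=T D=T
  A=T B=F C=F D=T
  A=T B=T C=T D=T
Count: 4.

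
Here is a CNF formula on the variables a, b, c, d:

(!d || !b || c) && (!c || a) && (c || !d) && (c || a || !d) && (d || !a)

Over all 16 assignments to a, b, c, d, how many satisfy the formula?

Satisfying assignments:
  a=F b=F c=F d=F
  a=F b=T c=F d=F
  a=T b=F c=T d=T
  a=T b=T c=T d=T
That's 4 in total.

4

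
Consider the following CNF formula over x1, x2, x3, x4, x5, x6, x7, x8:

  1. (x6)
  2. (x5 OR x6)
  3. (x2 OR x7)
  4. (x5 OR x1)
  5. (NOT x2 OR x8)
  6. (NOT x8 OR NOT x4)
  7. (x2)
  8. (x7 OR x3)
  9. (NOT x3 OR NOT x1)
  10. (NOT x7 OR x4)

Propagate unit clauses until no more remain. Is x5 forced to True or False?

(x6) is a unit clause: x6 = True.
(x2) is a unit clause: x2 = True.
(NOT x2 OR x8) with x2 = True leaves only x8, so x8 = True.
(NOT x8 OR NOT x4): since x8 = True, the clause reduces to (NOT x4). x4 = False.
From (NOT x7 OR x4) and x4 = False: x7 = False.
(x7 OR x3) with x7 = False leaves only x3, so x3 = True.
(NOT x3 OR NOT x1) with x3 = True leaves only NOT x1, so x1 = False.
(x1 OR x5) with x1 = False leaves only x5, so x5 = True.

True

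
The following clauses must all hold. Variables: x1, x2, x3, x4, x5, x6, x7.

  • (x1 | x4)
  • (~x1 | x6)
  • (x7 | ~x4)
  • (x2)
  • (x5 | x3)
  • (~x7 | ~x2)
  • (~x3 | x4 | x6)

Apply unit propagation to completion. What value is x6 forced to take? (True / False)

(x2) is a unit clause: x2 = True.
From (~x2 | ~x7) and x2 = True: x7 = False.
(x7 | ~x4) with x7 = False leaves only ~x4, so x4 = False.
(x1 | x4) with x4 = False leaves only x1, so x1 = True.
(x6 | ~x1) with x1 = True leaves only x6, so x6 = True.

True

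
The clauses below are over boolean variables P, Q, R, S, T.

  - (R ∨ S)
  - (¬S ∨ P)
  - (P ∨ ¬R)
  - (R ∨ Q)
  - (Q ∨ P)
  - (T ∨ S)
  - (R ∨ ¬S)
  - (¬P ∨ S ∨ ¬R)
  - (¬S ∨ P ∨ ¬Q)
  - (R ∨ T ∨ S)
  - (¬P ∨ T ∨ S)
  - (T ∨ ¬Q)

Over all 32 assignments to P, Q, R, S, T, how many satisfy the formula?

3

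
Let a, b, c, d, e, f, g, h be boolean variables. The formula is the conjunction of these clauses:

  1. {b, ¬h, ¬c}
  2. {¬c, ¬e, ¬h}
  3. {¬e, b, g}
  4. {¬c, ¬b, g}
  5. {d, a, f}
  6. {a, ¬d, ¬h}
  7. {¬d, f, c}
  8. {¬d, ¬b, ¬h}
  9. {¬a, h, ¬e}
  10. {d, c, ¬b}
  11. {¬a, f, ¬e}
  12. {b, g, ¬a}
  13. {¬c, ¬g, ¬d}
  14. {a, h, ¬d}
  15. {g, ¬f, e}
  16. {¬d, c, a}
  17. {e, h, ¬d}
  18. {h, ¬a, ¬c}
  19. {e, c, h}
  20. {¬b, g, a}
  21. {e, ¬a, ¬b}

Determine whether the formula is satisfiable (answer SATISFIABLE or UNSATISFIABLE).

Try a = False.
Set b = False and propagate.
Branch on c: take c = False.
  then d is forced to False.
  then f is forced to True.
For the remaining variables, e = False, g = True, h = True works.
So a=False  b=False  c=False  d=False  e=False  f=True  g=True  h=True is a satisfying assignment.

SATISFIABLE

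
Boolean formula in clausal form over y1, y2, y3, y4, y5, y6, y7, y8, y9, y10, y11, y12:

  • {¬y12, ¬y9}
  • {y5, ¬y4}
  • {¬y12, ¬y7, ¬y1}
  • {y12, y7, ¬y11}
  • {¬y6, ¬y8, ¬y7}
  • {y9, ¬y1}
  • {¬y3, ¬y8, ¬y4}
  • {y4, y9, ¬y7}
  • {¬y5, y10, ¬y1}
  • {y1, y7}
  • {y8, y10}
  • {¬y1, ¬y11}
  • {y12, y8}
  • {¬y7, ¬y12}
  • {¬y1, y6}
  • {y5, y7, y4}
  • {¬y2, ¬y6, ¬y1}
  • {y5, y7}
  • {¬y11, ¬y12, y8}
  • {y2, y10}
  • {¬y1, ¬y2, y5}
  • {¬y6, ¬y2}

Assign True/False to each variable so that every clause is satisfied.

y1 = 0, y2 = 1, y3 = 0, y4 = 0, y5 = 0, y6 = 0, y7 = 1, y8 = 1, y9 = 1, y10 = 0, y11 = 1, y12 = 0

Check each clause:
  1. {¬y9, ¬y12} — ¬y12 is true.
  2. {¬y4, y5} — ¬y4 is true.
  3. {¬y1, ¬y12, ¬y7} — ¬y12 is true.
  4. {y7, y12, ¬y11} — y7 is true.
  5. {¬y7, ¬y8, ¬y6} — ¬y6 is true.
  6. {¬y1, y9} — y9 is true.
  7. {¬y4, ¬y3, ¬y8} — ¬y4 is true.
  8. {y4, ¬y7, y9} — y9 is true.
  9. {¬y5, y10, ¬y1} — ¬y5 is true.
  10. {y7, y1} — y7 is true.
  11. {y8, y10} — y8 is true.
  12. {¬y11, ¬y1} — ¬y1 is true.
  13. {y8, y12} — y8 is true.
  14. {¬y7, ¬y12} — ¬y12 is true.
  15. {y6, ¬y1} — ¬y1 is true.
  16. {y4, y7, y5} — y7 is true.
  17. {¬y1, ¬y6, ¬y2} — ¬y6 is true.
  18. {y5, y7} — y7 is true.
  19. {¬y11, y8, ¬y12} — y8 is true.
  20. {y2, y10} — y2 is true.
  21. {y5, ¬y1, ¬y2} — ¬y1 is true.
  22. {¬y6, ¬y2} — ¬y6 is true.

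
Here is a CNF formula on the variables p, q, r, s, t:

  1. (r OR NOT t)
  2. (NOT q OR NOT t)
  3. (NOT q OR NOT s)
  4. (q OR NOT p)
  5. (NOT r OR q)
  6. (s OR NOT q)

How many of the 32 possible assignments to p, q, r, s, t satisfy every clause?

2

The models are:
  p=0 q=0 r=0 s=0 t=0
  p=0 q=0 r=0 s=1 t=0
Count: 2.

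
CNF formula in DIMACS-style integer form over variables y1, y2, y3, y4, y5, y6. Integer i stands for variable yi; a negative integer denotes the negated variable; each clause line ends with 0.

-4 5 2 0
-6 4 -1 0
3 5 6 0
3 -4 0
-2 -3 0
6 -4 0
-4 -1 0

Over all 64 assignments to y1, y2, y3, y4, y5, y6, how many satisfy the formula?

Split on y4, then y3.
  y4=T, y3=T: remaining (y1,y2,y5,y6) ∈ {(F,F,T,T)} — 1.
  y4=T, y3=F: a clause becomes empty — 0.
  y4=F, y3=T: y5 free; 3 ways for (y1,y2,y6) × 2^1 = 6.
  y4=F, y3=F: y2 free; 4 ways for (y1,y5,y6) × 2^1 = 8.
Total: 1 + 0 + 6 + 8 = 15.

15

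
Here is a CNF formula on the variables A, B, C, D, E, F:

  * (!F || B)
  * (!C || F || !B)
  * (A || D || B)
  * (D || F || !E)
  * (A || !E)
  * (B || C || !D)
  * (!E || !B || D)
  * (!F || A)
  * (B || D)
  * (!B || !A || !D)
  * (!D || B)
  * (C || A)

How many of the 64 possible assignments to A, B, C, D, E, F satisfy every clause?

3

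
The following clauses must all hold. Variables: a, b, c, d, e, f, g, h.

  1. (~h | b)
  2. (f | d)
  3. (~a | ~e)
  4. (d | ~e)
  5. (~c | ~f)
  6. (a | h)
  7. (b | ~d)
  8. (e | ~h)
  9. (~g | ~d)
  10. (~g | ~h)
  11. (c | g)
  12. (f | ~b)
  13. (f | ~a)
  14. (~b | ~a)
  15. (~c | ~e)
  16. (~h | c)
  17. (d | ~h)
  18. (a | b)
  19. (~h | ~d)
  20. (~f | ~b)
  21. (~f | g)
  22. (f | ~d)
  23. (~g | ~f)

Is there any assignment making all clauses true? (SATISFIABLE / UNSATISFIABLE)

UNSATISFIABLE

f = True:
  propagation gives c=False, g=True; an empty clause results — contradiction.
f = False:
  propagation gives d=True; an empty clause results — contradiction.
Every branch closes, so no satisfying assignment exists.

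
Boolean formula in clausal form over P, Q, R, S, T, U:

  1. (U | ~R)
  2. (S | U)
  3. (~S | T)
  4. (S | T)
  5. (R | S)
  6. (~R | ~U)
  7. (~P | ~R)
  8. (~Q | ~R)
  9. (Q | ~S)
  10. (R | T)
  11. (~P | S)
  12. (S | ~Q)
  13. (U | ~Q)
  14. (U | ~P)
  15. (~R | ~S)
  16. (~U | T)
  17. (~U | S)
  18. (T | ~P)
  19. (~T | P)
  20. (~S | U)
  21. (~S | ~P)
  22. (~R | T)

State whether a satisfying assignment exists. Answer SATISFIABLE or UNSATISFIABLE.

S = True:
  propagation gives T=True, Q=True, R=False, U=True; an empty clause results — contradiction.
S = False:
  propagation gives U=True; an empty clause results — contradiction.
Every branch closes, so no satisfying assignment exists.

UNSATISFIABLE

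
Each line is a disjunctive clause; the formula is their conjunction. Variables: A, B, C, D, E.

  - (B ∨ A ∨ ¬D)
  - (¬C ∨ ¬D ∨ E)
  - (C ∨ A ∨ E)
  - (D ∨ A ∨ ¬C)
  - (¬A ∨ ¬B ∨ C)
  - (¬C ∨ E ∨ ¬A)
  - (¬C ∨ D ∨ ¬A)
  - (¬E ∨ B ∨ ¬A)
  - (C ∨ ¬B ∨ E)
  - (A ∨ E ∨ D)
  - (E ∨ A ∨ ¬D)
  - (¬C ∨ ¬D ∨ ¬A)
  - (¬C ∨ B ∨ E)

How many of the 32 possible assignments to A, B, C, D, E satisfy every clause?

6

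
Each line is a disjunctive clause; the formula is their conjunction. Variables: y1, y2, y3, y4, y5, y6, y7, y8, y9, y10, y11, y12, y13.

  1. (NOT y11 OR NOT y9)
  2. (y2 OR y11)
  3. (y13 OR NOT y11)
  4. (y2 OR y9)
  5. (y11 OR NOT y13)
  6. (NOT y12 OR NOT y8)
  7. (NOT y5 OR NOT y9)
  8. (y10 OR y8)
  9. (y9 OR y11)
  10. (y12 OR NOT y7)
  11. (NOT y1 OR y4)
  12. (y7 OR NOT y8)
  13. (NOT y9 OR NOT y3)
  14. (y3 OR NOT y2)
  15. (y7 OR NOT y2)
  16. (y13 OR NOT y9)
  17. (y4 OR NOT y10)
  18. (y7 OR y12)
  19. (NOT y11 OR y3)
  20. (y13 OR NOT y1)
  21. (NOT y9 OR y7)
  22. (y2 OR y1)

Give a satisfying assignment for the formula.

y1=True, y2=True, y3=True, y4=True, y5=False, y6=True, y7=True, y8=False, y9=False, y10=True, y11=True, y12=True, y13=True

y4 occurs only positively in the remaining clauses — set y4 = True.
y5 occurs only negated in the remaining clauses — set y5 = False.
Try y1 = True.
  then y13 is forced to True.
  then y11 is forced to True.
  then y9 is forced to False.
  then y2 is forced to True.
  then y3 is forced to True.
  then y7 is forced to True.
  then y12 is forced to True.
  then y8 is forced to False.
  then y10 is forced to True.
y6 is now unconstrained; take y6 = True.
Every clause has at least one true literal under this assignment.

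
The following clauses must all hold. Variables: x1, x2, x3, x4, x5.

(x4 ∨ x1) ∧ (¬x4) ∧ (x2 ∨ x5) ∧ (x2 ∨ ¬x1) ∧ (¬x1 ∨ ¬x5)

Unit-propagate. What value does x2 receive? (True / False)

True

(¬x4) stands alone — x4 = False.
From (x1 ∨ x4) and x4 = False: x1 = True.
(¬x1 ∨ x2) with x1 = True leaves only x2, so x2 = True.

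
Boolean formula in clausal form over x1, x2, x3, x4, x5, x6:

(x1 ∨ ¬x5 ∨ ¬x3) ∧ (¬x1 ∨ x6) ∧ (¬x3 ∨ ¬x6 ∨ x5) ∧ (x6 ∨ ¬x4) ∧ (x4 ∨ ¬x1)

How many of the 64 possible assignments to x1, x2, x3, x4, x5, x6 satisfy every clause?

20

Case analysis on x1 and x6:
  x1=T, x6=T: x2 free; 3 ways for (x3,x4,x5) × 2^1 = 6.
  x1=T, x6=F: a clause becomes empty — 0.
  x1=F, x6=T: forces x3=F; x2, x4, x5 free → 2^3 = 8.
  x1=F, x6=F: x2 free; 3 ways for (x3,x4,x5) × 2^1 = 6.
Total: 6 + 0 + 8 + 6 = 20.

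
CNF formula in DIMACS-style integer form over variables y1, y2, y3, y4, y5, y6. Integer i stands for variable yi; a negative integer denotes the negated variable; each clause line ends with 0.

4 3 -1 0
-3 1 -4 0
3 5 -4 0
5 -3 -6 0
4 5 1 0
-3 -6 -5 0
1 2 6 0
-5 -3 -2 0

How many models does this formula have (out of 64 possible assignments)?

16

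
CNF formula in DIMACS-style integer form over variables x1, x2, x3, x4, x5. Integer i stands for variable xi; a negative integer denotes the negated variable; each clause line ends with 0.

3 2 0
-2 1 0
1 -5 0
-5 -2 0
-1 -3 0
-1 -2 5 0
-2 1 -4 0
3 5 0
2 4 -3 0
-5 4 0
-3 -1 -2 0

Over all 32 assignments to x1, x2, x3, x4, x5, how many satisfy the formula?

Satisfying assignments:
  x1=0 x2=0 x3=1 x4=1 x5=0
Count: 1.

1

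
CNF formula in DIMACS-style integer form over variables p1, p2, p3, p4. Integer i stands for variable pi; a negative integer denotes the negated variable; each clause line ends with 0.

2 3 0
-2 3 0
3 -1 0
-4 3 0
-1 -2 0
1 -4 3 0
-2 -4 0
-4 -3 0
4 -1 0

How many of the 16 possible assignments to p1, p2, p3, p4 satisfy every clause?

2

The models are:
  p1=F p2=F p3=T p4=F
  p1=F p2=T p3=T p4=F
Count: 2.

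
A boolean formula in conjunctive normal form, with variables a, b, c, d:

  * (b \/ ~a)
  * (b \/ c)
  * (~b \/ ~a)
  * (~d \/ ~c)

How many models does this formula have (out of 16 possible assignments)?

Satisfying assignments:
  a=F b=F c=T d=F
  a=F b=T c=F d=F
  a=F b=T c=F d=T
  a=F b=T c=T d=F
Count: 4.

4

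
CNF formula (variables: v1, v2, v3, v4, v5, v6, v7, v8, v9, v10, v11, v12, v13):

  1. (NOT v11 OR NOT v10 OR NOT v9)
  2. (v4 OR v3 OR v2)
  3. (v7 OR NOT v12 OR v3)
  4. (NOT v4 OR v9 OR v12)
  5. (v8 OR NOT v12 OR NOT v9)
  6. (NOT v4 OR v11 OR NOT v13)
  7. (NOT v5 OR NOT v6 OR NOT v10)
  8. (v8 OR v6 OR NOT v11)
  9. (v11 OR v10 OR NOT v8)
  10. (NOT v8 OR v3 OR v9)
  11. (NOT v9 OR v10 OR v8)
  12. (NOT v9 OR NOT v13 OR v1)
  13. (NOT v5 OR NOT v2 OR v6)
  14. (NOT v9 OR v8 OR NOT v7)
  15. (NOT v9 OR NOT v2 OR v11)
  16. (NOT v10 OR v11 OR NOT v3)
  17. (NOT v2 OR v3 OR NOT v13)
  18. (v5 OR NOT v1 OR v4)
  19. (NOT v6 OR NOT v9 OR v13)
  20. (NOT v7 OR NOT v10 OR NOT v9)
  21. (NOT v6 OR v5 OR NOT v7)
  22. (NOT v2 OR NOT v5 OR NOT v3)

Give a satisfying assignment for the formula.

Branch on v1: take v1 = False.
For the remaining variables, v2 = True, v3 = True, v4 = False, v5 = False, v6 = False, v7 = True, v8 = True, v9 = False, v10 = False, v11 = True, v12 = False, v13 = True works.
Every clause has at least one true literal under this assignment.

v1 = False, v2 = True, v3 = True, v4 = False, v5 = False, v6 = False, v7 = True, v8 = True, v9 = False, v10 = False, v11 = True, v12 = False, v13 = True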